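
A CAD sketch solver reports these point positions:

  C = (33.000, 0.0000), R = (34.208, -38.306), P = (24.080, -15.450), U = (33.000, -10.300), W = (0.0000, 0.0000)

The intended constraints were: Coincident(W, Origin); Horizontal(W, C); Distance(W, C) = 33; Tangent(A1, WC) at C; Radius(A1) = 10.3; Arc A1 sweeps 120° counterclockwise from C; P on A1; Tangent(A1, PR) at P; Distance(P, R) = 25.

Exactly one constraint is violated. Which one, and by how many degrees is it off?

Tangent(A1, PR) at P — off by 6.10°.

W = (0.00, 0.00) ✓; W.y = 0.00, C.y = 0.00 ✓; |WC| = 33.00 ✓; ∠(UC, CW) = 90.00° ✓; |UC| = 10.30 ✓; bearing(U→P) − bearing(U→C) = 120.0° ✓; |UP| = 10.30 ✓; ∠(UP, PR) = 96.10° ✗; |PR| = 25.00 ✓.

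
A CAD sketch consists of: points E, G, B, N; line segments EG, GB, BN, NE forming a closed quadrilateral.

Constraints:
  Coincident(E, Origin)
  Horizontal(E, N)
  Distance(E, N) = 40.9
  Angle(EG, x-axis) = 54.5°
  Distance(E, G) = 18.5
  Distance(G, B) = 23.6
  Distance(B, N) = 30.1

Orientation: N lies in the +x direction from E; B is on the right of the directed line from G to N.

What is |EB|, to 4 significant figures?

14.73

Checks: |GB| = 23.60 ✓; |BN| = 30.10 ✓.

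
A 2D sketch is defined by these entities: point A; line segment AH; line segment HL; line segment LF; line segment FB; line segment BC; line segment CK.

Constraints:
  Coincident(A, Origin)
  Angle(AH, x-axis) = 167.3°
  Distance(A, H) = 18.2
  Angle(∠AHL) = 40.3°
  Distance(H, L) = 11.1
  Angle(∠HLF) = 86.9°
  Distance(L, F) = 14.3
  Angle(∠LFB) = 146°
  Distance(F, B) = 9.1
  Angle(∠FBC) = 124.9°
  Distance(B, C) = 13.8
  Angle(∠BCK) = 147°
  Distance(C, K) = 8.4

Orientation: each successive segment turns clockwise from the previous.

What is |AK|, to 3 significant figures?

30.0

A is at the origin; AH runs at 167.3° with length 18.2, so H = (-17.8, 4.00). ∠AHL = 40.3° gives HL at 27.6° from the x-axis; with |HL| = 11.1, L = (-7.92, 9.14). ∠HLF = 86.9° gives LF at -65.5° from the x-axis; with |LF| = 14.3, F = (-1.99, -3.87). ∠LFB = 146.0° gives FB at -99.5° from the x-axis; with |FB| = 9.1, B = (-3.49, -12.8). ∠FBC = 124.9° gives BC at -155° from the x-axis; with |BC| = 13.8, C = (-16.0, -18.8). ∠BCK = 147.0° gives CK at 172° from the x-axis; with |CK| = 8.4, K = (-24.3, -17.7). Then |AK| = |K − A| = 30.0.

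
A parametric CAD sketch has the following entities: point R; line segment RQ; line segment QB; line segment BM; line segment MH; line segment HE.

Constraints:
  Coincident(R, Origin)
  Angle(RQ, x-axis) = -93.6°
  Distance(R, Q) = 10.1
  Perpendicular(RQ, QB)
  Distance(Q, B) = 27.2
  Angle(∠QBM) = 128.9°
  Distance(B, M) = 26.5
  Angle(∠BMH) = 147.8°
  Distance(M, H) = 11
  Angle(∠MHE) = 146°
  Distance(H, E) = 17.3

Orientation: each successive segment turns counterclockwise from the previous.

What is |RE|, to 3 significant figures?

52.3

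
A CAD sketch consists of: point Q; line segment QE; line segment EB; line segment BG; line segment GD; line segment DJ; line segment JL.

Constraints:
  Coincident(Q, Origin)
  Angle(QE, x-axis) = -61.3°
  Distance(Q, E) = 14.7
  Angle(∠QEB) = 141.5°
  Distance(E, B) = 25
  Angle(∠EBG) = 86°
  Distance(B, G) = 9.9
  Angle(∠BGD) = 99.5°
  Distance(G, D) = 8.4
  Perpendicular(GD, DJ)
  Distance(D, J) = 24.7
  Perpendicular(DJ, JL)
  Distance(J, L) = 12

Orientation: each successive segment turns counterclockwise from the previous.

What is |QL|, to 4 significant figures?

44.24

Q is at the origin; QE runs at -61.3° with length 14.7, so E = (7.059, -12.89). ∠QEB = 141.5° gives EB at -22.80° from the x-axis; with |EB| = 25.0, B = (30.11, -22.58). ∠EBG = 86.0° gives BG at 71.20° from the x-axis; with |BG| = 9.9, G = (33.30, -13.21). ∠BGD = 99.5° gives GD at 151.7° from the x-axis; with |GD| = 8.4, D = (25.90, -9.228). GD ⟂ DJ, so DJ runs at -118.3°; with |DJ| = 24.7, J = (14.19, -30.98). DJ is perpendicular to JL, so JL runs at -28.30°; with |JL| = 12.0, L = (24.76, -36.66). Then |QL| = |L − Q| = 44.24.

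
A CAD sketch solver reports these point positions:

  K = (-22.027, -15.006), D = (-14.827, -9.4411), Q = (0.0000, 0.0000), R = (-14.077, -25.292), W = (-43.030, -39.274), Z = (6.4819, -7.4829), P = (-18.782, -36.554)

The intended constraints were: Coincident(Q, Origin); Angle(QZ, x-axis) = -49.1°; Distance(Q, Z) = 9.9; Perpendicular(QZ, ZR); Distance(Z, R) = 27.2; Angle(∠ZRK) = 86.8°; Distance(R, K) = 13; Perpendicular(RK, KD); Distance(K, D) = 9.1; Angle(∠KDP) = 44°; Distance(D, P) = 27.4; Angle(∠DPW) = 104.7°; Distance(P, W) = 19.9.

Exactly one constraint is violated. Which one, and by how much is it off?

Distance(P, W) = 19.9 — off by 4.50.

Q = (0.00, 0.00) ✓; QZ at -49.10° ✓; |QZ| = 9.900 ✓; ∠(QZ, ZR) = 90.00° ✓; |ZR| = 27.20 ✓; ∠ZRK = 86.80° ✓; |RK| = 13.00 ✓; ∠(RK, KD) = 90.00° ✓; |KD| = 9.100 ✓; ∠KDP = 44.00° ✓; |DP| = 27.40 ✓; ∠DPW = 104.7° ✓; |PW| = 24.40 ✗.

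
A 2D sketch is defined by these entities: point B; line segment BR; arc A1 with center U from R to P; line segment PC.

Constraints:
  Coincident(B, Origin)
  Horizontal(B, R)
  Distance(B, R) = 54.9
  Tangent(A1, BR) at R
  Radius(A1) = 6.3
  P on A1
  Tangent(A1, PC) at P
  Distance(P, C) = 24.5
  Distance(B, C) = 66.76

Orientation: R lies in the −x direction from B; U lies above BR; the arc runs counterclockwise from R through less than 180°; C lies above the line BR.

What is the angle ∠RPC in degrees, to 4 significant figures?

123.1°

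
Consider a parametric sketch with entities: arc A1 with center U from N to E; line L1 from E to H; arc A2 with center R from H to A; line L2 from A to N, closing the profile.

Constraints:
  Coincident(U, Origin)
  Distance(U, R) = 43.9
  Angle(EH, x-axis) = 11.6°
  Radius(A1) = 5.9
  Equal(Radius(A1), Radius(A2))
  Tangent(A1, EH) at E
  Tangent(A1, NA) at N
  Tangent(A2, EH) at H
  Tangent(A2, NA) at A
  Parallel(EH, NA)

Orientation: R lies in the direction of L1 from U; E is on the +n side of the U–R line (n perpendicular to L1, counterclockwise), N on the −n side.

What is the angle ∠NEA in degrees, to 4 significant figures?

74.95°

The slot axis is L1's direction at 11.6°, so u = (cos 11.6°, sin 11.6°) = (0.9796, 0.2011) and n = (−sin 11.6°, cos 11.6°) = (-0.2011, 0.9796). U is at the origin and R lies 43.9 along u from U, so R = 43.9·u = (43.00, 8.827). Tangency of A1 to both parallel lines with radius 5.9 puts E and N at U ± 5.9·n: E = (-1.186, 5.779), N = (1.186, -5.779). Equal radii place H and A the same way about R: H = R + 5.9·n = (41.82, 14.61), A = R − 5.9·n = (44.19, 3.048). Then cos ∠NEA = EN·EA / (|EN||EA|), giving 74.95°.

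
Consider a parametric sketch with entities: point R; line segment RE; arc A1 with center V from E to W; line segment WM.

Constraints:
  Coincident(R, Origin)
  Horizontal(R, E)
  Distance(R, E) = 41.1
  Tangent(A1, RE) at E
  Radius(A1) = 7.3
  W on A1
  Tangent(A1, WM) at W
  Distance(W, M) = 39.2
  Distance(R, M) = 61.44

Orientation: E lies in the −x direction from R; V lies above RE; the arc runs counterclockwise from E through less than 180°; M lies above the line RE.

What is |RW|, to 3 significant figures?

34.9

Checks: |VW| = 7.300 ✓; ∠(VW, WM) = 90.00° ✓; |WM| = 39.20 ✓; |RM| = 61.44 ✓.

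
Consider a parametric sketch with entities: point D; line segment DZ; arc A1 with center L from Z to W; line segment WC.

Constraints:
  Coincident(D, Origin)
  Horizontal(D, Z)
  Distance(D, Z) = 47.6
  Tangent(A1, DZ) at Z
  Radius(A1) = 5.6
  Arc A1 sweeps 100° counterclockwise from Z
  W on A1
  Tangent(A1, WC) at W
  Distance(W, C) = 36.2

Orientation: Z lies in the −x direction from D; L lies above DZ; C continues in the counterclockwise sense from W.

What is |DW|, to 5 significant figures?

42.595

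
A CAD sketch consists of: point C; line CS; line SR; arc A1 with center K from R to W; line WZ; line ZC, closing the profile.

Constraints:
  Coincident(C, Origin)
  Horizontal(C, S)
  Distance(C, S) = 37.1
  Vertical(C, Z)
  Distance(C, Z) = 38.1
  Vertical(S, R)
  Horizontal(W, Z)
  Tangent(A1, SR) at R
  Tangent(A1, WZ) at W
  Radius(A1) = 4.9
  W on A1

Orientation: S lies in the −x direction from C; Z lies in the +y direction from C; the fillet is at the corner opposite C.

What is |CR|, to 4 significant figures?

49.79

The virtual corner opposite C is at (-37.10, 38.10). The tangent condition forces KR to be normal to SR and since A1 is tangent to WZ there, KW ⟂ WZ, with radius 4.9, so the center K sits 4.9 in from both sides at K = (-32.20, 33.20). That places the tangent points at R = (-37.10, 33.20) on SR and W = (-32.20, 38.10) on WZ. Then |CR| = |R − C| = 49.79.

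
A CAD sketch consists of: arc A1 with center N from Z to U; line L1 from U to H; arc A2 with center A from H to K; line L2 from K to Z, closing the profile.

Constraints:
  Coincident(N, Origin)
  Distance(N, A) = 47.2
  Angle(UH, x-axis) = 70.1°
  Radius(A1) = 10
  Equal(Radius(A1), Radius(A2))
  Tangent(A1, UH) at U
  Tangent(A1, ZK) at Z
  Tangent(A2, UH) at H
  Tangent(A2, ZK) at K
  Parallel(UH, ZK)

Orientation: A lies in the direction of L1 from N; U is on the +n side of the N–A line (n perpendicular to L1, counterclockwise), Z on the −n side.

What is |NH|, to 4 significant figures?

48.25

Tangency of A1 to both parallel lines with radius 10.0 puts U and Z at N ± 10.0·n: U = (-9.403, 3.404), Z = (9.403, -3.404). Equal radii place H and K the same way about A: H = A + 10.0·n = (6.663, 47.79), K = A − 10.0·n = (25.47, 40.98). Then |NH| = |H − N| = 48.25.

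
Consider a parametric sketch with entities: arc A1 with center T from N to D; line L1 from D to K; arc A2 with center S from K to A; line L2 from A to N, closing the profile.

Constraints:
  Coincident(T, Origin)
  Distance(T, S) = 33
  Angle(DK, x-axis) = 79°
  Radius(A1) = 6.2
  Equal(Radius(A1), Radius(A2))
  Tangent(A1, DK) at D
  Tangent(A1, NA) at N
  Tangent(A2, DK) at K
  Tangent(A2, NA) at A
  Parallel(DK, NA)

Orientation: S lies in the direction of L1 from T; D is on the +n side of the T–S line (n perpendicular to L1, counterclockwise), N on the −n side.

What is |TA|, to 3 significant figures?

33.6

The slot axis is L1's direction at 79.0°, so u = (cos 79.0°, sin 79.0°) = (0.191, 0.982) and n = (−sin 79.0°, cos 79.0°) = (-0.982, 0.191). T is at the origin and S lies 33.0 along u from T, so S = 33.0·u = (6.30, 32.4). Tangency of A1 to both parallel lines with radius 6.2 puts D and N at T ± 6.2·n: D = (-6.09, 1.18), N = (6.09, -1.18). Equal radii place K and A the same way about S: K = S + 6.2·n = (0.211, 33.6), A = S − 6.2·n = (12.4, 31.2). Then |TA| = |A − T| = 33.6.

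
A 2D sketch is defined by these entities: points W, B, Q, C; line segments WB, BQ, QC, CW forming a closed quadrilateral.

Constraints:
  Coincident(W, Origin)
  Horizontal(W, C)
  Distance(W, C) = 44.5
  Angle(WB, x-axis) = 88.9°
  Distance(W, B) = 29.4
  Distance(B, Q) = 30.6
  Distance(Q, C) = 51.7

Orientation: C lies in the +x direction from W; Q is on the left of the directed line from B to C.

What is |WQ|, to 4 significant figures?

53.98

W is at the origin; WC is horizontal with |WC| = 44.5 and C in +x, so C = (44.5, 0). WB runs at 88.9° with |WB| = 29.4, so B = (0.5644, 29.39). Q is determined by |BQ| = 30.6 and |QC| = 51.7 together: it lies at the intersection of circle(B, 30.6) and circle(C, 51.7). With |BC| = 52.86, the foot of the radical line on BC is 10.01 from B and the perpendicular offset is √(30.6² − 10.01²) = 28.92. Taking the left-of-BC solution: Q = (24.96, 47.87).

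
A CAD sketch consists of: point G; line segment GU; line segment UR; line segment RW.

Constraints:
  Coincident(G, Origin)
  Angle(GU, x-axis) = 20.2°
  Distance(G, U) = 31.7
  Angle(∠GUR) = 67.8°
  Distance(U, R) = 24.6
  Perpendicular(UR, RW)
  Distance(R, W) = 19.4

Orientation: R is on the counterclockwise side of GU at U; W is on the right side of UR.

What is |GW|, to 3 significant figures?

50.4

G is at the origin; GU runs at 20.2° with length 31.7, so U = 31.7·(cos 20.2°, sin 20.2°) = (29.8, 10.9). ∠GUR = 67.8°, so UR runs at 20.2° + (180° − 67.8°) = 132° from the x-axis; with |UR| = 24.6, R = U + 24.6·(cos 132°, sin 132°) = (13.2, 29.1). The perpendicularity gives RW at right angles to UR; with |RW| = 19.4 on the right of UR, W = R + 19.4·(0.738, 0.674) = (27.5, 42.2). Then |GW| = |W − G| = 50.4.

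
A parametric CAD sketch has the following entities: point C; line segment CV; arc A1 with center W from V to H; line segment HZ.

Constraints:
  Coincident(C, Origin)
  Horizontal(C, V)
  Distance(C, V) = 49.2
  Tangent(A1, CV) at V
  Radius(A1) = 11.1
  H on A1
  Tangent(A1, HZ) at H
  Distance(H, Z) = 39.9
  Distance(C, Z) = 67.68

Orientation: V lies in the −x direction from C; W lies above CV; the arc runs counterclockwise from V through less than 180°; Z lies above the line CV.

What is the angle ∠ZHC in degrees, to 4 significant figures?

115.4°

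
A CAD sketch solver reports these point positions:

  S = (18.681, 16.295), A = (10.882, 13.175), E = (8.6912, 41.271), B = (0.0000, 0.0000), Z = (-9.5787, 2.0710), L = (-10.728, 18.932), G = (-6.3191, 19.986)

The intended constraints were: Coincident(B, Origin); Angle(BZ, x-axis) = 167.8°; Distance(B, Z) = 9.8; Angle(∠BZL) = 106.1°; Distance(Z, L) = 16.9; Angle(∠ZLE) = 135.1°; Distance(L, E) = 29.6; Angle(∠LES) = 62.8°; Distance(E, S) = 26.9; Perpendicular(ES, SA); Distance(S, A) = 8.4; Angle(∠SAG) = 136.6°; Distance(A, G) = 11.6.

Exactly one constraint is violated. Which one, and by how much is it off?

Distance(A, G) = 11.6 — off by 6.90.

B = (0.00, 0.00) ✓; BZ at 167.8° ✓; |BZ| = 9.800 ✓; ∠BZL = 106.1° ✓; |ZL| = 16.90 ✓; ∠ZLE = 135.1° ✓; |LE| = 29.60 ✓; ∠LES = 62.80° ✓; |ES| = 26.90 ✓; ∠(ES, SA) = 90.00° ✓; |SA| = 8.400 ✓; ∠SAG = 136.6° ✓; |AG| = 18.50 ✗.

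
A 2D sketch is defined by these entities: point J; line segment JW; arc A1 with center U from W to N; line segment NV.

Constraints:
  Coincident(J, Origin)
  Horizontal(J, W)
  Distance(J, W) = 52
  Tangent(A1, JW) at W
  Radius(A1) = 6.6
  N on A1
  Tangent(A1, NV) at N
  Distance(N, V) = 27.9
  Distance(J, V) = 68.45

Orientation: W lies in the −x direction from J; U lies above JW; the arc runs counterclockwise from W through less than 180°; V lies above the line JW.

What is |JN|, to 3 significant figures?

47.2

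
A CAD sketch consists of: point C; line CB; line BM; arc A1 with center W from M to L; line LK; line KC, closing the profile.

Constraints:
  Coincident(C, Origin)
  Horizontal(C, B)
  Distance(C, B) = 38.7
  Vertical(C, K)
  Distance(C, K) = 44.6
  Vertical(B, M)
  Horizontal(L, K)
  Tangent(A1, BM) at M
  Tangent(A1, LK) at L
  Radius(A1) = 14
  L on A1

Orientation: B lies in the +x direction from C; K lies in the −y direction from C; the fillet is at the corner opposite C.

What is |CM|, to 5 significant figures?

49.336

C is at the origin; C and B share the same y with |CB| = 38.7 and B on the +x side, so B = (38.700, 0.0000). C and K share the same x with |CK| = 44.6 and K on the −y side, so K = (0.0000, -44.600). The virtual corner opposite C is at (38.700, -44.600). Tangency of A1 to BM means the radius WM is perpendicular to BM and since A1 is tangent to LK there, WL ⟂ LK, with radius 14.0, so the center W sits 14.0 in from both sides at W = (24.700, -30.600). That places the tangent points at M = (38.700, -30.600) on BM and L = (24.700, -44.600) on LK. Then |CM| = |M − C| = 49.336.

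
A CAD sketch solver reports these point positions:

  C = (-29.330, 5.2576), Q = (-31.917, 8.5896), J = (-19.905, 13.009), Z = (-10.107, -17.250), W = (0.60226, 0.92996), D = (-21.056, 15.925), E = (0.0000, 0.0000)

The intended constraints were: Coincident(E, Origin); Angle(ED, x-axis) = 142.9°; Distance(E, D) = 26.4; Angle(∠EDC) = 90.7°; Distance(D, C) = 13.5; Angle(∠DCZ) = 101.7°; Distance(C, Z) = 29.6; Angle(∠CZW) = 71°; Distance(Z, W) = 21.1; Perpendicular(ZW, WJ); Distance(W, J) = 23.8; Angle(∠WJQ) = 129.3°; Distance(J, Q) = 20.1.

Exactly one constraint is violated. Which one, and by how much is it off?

Distance(J, Q) = 20.1 — off by 7.30.

E = (0.00, 0.00) ✓; ED at 142.9° ✓; |ED| = 26.40 ✓; ∠EDC = 90.70° ✓; |DC| = 13.50 ✓; ∠DCZ = 101.7° ✓; |CZ| = 29.60 ✓; ∠CZW = 71.00° ✓; |ZW| = 21.10 ✓; ∠(ZW, WJ) = 90.00° ✓; |WJ| = 23.80 ✓; ∠WJQ = 129.3° ✓; |JQ| = 12.80 ✗.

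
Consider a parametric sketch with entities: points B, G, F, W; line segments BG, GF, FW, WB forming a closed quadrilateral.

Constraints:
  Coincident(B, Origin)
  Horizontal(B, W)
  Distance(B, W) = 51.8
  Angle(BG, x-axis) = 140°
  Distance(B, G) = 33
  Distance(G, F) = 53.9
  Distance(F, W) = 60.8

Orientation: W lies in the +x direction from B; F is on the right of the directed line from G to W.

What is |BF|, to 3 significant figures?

27.7

B is at the origin; BW is horizontal with |BW| = 51.8 and W in +x, so W = (51.8, 0). BG runs at 140.0° with |BG| = 33.0, so G = (-25.3, 21.2). F is determined by |GF| = 53.9 and |FW| = 60.8 together: it lies at the intersection of circle(G, 53.9) and circle(W, 60.8). With |GW| = 79.9, the foot of the radical line on GW is 35.0 from G and the perpendicular offset is √(53.9² − 35.0²) = 41.0. Taking the right-of-GW solution: F = (-2.38, -27.6).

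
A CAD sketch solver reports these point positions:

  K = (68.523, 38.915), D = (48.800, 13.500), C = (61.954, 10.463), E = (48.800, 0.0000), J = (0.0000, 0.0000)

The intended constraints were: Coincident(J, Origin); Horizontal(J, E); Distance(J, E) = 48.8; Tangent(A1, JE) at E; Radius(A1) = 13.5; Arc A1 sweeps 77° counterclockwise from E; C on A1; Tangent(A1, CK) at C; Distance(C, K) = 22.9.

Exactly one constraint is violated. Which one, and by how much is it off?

Distance(C, K) = 22.9 — off by 6.30.

J = (0.00, 0.00) ✓; J.y = 0.00, E.y = 0.00 ✓; |JE| = 48.80 ✓; ∠(DE, EJ) = 90.00° ✓; |DE| = 13.50 ✓; bearing(D→C) − bearing(D→E) = 77.00° ✓; |DC| = 13.50 ✓; ∠(DC, CK) = 90.00° ✓; |CK| = 29.20 ✗.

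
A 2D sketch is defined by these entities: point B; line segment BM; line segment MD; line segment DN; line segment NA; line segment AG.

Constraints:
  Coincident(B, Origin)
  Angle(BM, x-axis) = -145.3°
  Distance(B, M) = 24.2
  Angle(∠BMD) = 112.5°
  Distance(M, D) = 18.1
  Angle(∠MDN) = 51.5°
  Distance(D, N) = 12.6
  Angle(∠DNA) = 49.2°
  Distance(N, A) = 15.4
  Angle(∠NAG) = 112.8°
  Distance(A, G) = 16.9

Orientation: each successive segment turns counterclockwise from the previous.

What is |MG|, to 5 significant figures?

25.980

B is at the origin; BM runs at -145.3° with length 24.2, so M = (-19.896, -13.777). ∠BMD = 112.5° gives MD at -77.800° from the x-axis; with |MD| = 18.1, D = (-16.071, -31.468). ∠MDN = 51.5° gives DN at 50.700° from the x-axis; with |DN| = 12.6, N = (-8.0903, -21.717). ∠DNA = 49.2° gives NA at -178.50° from the x-axis; with |NA| = 15.4, A = (-23.485, -22.121). ∠NAG = 112.8° gives AG at -111.30° from the x-axis; with |AG| = 16.9, G = (-29.624, -37.866). Then |MG| = |G − M| = 25.980.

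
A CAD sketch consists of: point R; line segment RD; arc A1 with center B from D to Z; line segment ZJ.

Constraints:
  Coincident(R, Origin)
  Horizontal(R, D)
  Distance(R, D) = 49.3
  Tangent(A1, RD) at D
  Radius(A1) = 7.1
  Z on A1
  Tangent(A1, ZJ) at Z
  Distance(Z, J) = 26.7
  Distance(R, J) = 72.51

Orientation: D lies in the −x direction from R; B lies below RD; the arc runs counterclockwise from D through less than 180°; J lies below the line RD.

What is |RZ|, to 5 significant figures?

55.949

Checks: |BZ| = 7.100 ✓; ∠(BZ, ZJ) = 90.00° ✓; |ZJ| = 26.70 ✓; |RJ| = 72.51 ✓.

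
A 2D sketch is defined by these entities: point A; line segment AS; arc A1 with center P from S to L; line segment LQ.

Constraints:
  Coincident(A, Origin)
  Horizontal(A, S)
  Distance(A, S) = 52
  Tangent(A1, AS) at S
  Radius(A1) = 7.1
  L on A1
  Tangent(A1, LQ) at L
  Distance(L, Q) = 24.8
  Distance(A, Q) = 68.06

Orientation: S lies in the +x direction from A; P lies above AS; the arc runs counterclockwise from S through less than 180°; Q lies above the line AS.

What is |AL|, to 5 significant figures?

59.475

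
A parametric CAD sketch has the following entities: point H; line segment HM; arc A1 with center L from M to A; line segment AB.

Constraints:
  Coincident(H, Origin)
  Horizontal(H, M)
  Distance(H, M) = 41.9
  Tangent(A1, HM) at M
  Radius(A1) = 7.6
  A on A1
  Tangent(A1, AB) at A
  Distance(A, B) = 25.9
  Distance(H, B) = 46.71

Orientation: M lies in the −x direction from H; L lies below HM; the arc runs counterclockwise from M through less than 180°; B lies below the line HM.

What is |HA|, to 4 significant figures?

49.56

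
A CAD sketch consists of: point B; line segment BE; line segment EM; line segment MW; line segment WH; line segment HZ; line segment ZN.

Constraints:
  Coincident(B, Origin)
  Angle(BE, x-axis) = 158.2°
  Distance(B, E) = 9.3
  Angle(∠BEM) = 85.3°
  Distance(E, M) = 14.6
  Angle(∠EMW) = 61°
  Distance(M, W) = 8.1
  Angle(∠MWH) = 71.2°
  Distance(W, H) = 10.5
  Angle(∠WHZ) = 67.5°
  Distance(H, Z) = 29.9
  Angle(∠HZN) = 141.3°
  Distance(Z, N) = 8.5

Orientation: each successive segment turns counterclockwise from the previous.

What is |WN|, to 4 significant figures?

32.81

∠WHZ = 67.5° gives HZ at -126.8° from the x-axis; with |HZ| = 29.9, Z = (-28.27, -23.74). ∠HZN = 141.3° gives ZN at -88.10° from the x-axis; with |ZN| = 8.5, N = (-27.99, -32.24). Then |WN| = |N − W| = 32.81.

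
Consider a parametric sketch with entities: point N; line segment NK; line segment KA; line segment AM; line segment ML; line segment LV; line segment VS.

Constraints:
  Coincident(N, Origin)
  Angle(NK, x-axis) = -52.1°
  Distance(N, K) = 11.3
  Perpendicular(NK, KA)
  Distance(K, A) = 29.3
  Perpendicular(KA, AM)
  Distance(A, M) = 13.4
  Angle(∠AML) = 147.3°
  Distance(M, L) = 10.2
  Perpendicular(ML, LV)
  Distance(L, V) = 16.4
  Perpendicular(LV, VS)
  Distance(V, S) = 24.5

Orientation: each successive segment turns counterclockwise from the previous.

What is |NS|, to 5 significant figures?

29.876

The perpendicularity gives LV at right angles to ML, so LV runs at -109.40°; with |LV| = 16.4, V = (6.7619, 7.5748). The perpendicularity gives VS at right angles to LV, so VS runs at -19.400°; with |VS| = 24.5, S = (29.871, -0.56312). Then |NS| = |S − N| = 29.876.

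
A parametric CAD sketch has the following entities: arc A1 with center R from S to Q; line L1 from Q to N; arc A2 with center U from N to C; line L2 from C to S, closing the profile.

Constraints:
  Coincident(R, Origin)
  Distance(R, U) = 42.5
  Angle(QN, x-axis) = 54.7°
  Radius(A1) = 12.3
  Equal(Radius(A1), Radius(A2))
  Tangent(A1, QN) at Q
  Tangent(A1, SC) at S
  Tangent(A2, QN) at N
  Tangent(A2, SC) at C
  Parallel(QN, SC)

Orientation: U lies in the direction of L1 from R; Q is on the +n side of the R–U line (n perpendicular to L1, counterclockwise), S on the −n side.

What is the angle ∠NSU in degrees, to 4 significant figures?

13.92°

Tangency of A1 to both parallel lines with radius 12.3 puts Q and S at R ± 12.3·n: Q = (-10.04, 7.108), S = (10.04, -7.108). Equal radii place N and C the same way about U: N = U + 12.3·n = (14.52, 41.79), C = U − 12.3·n = (34.60, 27.58). Then cos ∠NSU = SN·SU / (|SN||SU|), giving 13.92°.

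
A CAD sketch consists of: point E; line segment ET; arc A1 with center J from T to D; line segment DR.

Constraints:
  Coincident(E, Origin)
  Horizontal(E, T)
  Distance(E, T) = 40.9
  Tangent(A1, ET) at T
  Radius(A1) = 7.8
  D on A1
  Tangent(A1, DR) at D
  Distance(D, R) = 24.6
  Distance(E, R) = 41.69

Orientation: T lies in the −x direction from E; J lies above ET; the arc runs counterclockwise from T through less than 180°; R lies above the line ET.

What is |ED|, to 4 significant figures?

33.84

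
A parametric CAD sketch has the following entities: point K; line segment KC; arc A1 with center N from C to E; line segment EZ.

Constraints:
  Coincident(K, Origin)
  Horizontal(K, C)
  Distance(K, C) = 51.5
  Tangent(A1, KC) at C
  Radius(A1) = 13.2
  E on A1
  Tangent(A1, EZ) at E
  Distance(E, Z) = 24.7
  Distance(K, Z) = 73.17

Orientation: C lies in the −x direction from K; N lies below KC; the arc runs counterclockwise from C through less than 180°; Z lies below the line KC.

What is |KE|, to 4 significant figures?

66.27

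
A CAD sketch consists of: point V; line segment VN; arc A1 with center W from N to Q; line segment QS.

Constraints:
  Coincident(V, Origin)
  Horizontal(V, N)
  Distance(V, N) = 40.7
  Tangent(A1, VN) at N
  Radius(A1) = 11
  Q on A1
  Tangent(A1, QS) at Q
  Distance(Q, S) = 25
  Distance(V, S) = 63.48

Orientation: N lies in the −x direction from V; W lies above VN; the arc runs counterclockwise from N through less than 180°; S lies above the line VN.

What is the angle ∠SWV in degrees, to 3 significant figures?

131°

V is at the origin; VN is horizontal with |VN| = 40.7 and N on the −x side, so N = (-40.7, 0.00). The tangent condition forces WN to be normal to VN, so W = N + (0, 11) = (-40.7, 11.0). Since WQ ⟂ QS (tangency), |WS| = √(11.0² + 25.0²) = 27.3 regardless of where Q sits on A1. So S lies on both circle(V, 63.48) and circle(W, 27.3); the above-VN intersection is S = (-52.6, 35.6). Q is the foot of the tangent from S: Q = (-33.6, 19.4).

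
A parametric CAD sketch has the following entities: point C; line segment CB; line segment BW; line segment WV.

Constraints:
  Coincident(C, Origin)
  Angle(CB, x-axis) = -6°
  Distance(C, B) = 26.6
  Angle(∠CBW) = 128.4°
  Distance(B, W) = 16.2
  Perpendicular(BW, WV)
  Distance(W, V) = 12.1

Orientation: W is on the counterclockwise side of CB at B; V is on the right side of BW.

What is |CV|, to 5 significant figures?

46.435

∠CBW = 128.4°, so BW runs at -6.0° + (180° − 128.4°) = 45.600° from the x-axis; with |BW| = 16.2, W = B + 16.2·(cos 45.600°, sin 45.600°) = (37.789, 8.7940). The perpendicularity gives WV at right angles to BW; with |WV| = 12.1 on the right of BW, V = W + 12.1·(0.71447, -0.69966) = (46.434, 0.32807). Then |CV| = |V − C| = 46.435.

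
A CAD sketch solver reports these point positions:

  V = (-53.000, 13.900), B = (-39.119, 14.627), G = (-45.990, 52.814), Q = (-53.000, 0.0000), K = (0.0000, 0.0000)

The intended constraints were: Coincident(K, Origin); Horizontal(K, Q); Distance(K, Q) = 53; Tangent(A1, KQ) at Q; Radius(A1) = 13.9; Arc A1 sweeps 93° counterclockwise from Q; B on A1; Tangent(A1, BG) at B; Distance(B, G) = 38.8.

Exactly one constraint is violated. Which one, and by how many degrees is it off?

Tangent(A1, BG) at B — off by 7.20°.

K = (0.00, 0.00) ✓; K.y = 0.00, Q.y = 0.00 ✓; |KQ| = 53.00 ✓; ∠(VQ, QK) = 90.00° ✓; |VQ| = 13.90 ✓; bearing(V→B) − bearing(V→Q) = 93.00° ✓; |VB| = 13.90 ✓; ∠(VB, BG) = 82.80° ✗; |BG| = 38.80 ✓.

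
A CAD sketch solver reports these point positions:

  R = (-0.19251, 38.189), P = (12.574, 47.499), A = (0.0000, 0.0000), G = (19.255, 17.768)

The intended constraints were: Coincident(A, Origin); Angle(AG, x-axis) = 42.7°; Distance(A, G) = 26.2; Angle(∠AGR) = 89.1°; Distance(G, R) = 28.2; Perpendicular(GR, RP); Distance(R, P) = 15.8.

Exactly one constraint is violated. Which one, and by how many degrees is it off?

Perpendicular(GR, RP) — off by 7.50°.

A = (0.00, 0.00) ✓; AG at 42.70° ✓; |AG| = 26.20 ✓; ∠AGR = 89.10° ✓; |GR| = 28.20 ✓; ∠(GR, RP) = 97.50° ✗; |RP| = 15.80 ✓.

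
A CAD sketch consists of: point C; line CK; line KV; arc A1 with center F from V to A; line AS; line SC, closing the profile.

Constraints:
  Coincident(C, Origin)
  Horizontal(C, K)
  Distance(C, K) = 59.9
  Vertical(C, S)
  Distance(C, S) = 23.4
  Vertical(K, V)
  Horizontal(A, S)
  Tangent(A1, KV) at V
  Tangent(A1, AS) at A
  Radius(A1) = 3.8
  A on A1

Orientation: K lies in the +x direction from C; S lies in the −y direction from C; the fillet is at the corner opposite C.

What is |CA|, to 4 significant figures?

60.78

C is at the origin; CK is horizontal with |CK| = 59.9 and K on the +x side, so K = (59.90, 0.000). C and S share the same x with |CS| = 23.4 and S on the −y side, so S = (0.000, -23.40). The virtual corner opposite C is at (59.90, -23.40). A1 meets KV tangentially, so FV is at right angles to KV and since A1 is tangent to AS there, FA ⟂ AS, with radius 3.8, so the center F sits 3.8 in from both sides at F = (56.10, -19.60). That places the tangent points at V = (59.90, -19.60) on KV and A = (56.10, -23.40) on AS. Then |CA| = |A − C| = 60.78.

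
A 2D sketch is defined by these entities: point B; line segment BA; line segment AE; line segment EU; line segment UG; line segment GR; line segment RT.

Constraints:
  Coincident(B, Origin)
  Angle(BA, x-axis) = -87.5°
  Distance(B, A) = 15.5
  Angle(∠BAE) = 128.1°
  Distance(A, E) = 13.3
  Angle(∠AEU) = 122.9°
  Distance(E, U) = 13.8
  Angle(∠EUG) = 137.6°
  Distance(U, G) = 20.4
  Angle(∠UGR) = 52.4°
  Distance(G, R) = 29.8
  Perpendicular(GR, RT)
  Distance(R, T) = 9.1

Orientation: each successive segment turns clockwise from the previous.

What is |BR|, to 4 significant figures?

7.097

B is at the origin; BA runs at -87.5° with length 15.5, so A = (0.6761, -15.49). ∠BAE = 128.1° gives AE at -139.4° from the x-axis; with |AE| = 13.3, E = (-9.422, -24.14). ∠AEU = 122.9° gives EU at 163.5° from the x-axis; with |EU| = 13.8, U = (-22.65, -20.22). ∠EUG = 137.6° gives UG at 121.1° from the x-axis; with |UG| = 20.4, G = (-33.19, -2.753). ∠UGR = 52.4° gives GR at -6.500° from the x-axis; with |GR| = 29.8, R = (-3.583, -6.127). Then |BR| = |R − B| = 7.097.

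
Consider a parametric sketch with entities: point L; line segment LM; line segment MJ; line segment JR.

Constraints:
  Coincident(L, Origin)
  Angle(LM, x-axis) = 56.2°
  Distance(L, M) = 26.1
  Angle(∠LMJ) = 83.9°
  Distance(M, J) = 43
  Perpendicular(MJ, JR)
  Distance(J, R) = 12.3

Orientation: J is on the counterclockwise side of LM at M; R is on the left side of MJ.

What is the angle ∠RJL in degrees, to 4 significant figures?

57.17°

∠LMJ = 83.9°, so MJ runs at 56.2° + (180° − 83.9°) = 152.3° from the x-axis; with |MJ| = 43.0, J = M + 43.0·(cos 152.3°, sin 152.3°) = (-23.55, 41.68). MJ ⟂ JR; with |JR| = 12.3 on the left of MJ, R = J + 12.3·(-0.4648, -0.8854) = (-29.27, 30.79). Then cos ∠RJL = JR·JL / (|JR||JL|), giving 57.17°.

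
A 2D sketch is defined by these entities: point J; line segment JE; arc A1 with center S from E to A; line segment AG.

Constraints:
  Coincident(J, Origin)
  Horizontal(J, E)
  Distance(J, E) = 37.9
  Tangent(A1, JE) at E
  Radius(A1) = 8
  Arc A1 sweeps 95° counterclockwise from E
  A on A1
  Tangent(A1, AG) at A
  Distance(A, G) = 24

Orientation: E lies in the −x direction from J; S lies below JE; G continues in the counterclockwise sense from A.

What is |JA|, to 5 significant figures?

46.687

J is at the origin; J and E share the same y with |JE| = 37.9 and E on the −x side, so E = (-37.900, 0.0000). Tangency of A1 to JE means the radius SE is perpendicular to JE, so S = E + (0, -8) = (-37.900, -8.0000). On A1, E sits at bearing 90° from S; a 95° counterclockwise sweep puts A at bearing 185°, so A = S + 8.0·(cos 185°, sin 185°) = (-45.870, -8.6972). Then |JA| = |A − J| = 46.687.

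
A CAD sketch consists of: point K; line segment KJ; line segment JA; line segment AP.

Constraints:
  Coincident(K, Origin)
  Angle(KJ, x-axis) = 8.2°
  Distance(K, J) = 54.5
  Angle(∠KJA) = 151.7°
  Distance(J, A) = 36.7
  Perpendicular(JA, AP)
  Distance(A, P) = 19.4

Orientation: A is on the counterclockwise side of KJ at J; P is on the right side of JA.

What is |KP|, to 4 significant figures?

96.01

K is at the origin; KJ runs at 8.2° with length 54.5, so J = 54.5·(cos 8.2°, sin 8.2°) = (53.94, 7.773). ∠KJA = 151.7°, so JA runs at 8.2° + (180° − 151.7°) = 36.50° from the x-axis; with |JA| = 36.7, A = J + 36.7·(cos 36.50°, sin 36.50°) = (83.44, 29.60). JA is perpendicular to AP; with |AP| = 19.4 on the right of JA, P = A + 19.4·(0.5948, -0.8039) = (94.98, 14.01). Then |KP| = |P − K| = 96.01.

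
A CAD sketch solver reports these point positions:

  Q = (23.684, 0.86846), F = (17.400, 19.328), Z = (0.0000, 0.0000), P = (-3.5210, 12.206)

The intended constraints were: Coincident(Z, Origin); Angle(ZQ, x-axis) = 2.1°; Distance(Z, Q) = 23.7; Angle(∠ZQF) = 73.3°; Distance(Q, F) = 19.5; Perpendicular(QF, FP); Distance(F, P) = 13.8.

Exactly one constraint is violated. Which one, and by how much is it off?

Distance(F, P) = 13.8 — off by 8.30.

Z = (0.00, 0.00) ✓; ZQ at 2.100° ✓; |ZQ| = 23.70 ✓; ∠ZQF = 73.30° ✓; |QF| = 19.50 ✓; ∠(QF, FP) = 90.00° ✓; |FP| = 22.10 ✗.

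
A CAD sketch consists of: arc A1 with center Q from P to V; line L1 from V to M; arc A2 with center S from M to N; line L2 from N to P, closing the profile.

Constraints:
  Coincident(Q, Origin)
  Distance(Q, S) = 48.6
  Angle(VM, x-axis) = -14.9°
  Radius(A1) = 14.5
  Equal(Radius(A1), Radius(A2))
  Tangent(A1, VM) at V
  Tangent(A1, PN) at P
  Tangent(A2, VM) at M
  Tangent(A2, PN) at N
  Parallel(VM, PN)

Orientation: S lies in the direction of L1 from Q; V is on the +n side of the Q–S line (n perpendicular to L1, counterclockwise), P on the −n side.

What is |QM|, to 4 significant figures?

50.72

Tangency of A1 to both parallel lines with radius 14.5 puts V and P at Q ± 14.5·n: V = (3.728, 14.01), P = (-3.728, -14.01). Equal radii place M and N the same way about S: M = S + 14.5·n = (50.69, 1.516), N = S − 14.5·n = (43.24, -26.51). Then |QM| = |M − Q| = 50.72.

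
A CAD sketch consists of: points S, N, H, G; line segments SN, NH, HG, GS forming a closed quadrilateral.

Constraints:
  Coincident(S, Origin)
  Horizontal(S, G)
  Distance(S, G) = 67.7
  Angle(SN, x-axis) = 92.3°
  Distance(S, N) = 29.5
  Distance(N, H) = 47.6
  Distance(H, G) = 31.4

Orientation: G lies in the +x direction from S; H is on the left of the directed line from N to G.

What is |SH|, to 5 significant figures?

51.188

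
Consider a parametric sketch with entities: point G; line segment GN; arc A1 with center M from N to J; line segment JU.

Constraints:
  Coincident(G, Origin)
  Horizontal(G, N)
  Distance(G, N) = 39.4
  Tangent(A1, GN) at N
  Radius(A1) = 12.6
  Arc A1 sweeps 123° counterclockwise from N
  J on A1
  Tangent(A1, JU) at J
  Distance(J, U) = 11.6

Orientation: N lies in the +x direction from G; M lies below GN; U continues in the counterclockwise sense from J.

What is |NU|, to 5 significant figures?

29.499

G is at the origin; GN is horizontal with |GN| = 39.4 and N on the +x side, so N = (39.400, 0.0000). The tangent condition forces MN to be normal to GN, so M = N + (0, -12.6) = (39.400, -12.600). On A1, N sits at bearing 90° from M; a 123° counterclockwise sweep puts J at bearing 213°, so J = M + 12.6·(cos 213°, sin 213°) = (28.833, -19.462). Since A1 is tangent to JU there, MJ ⟂ JU, so JU runs along (−sin 213°, cos 213°); with |JU| = 11.6, U = (35.151, -29.191). Then |NU| = |U − N| = 29.499.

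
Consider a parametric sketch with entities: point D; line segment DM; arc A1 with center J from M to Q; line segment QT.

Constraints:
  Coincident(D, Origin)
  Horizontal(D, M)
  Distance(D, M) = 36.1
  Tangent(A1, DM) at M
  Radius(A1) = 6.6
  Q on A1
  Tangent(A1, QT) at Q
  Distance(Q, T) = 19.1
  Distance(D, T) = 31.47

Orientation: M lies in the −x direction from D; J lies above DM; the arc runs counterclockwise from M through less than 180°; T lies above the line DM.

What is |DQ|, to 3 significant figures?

30.3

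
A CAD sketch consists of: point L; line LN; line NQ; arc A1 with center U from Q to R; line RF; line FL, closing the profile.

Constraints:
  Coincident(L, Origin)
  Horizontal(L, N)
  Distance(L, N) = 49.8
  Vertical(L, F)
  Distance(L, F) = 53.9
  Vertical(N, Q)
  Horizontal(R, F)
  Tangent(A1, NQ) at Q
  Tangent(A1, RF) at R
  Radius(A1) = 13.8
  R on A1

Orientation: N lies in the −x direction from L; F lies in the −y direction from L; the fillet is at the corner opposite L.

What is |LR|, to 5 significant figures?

64.817

The virtual corner opposite L is at (-49.800, -53.900). A1 meets NQ tangentially, so UQ is at right angles to NQ and since A1 is tangent to RF there, UR ⟂ RF, with radius 13.8, so the center U sits 13.8 in from both sides at U = (-36.000, -40.100). That places the tangent points at Q = (-49.800, -40.100) on NQ and R = (-36.000, -53.900) on RF. Then |LR| = |R − L| = 64.817.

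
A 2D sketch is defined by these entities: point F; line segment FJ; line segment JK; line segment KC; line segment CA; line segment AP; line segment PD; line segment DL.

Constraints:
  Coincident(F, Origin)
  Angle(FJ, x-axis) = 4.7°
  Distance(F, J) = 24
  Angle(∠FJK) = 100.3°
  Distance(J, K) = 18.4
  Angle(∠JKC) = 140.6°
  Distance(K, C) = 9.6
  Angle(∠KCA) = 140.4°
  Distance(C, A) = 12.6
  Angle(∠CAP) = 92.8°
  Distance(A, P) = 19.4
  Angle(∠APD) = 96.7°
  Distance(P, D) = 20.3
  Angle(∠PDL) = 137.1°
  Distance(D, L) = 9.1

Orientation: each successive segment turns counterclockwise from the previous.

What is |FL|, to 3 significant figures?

29.7

∠APD = 96.7° gives PD at -26.1° from the x-axis; with |PD| = 20.3, D = (20.1, 4.63). ∠PDL = 137.1° gives DL at 16.8° from the x-axis; with |DL| = 9.1, L = (28.8, 7.26). Then |FL| = |L − F| = 29.7.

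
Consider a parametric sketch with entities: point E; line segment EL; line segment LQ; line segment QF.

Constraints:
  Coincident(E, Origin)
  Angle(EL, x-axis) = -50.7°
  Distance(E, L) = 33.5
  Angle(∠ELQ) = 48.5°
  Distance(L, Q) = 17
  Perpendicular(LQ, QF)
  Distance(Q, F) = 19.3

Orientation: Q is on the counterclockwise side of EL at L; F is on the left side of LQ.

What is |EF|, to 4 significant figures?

7.781

E is at the origin; EL runs at -50.7° with length 33.5, so L = 33.5·(cos -50.7°, sin -50.7°) = (21.22, -25.92). ∠ELQ = 48.5°, so LQ runs at -50.7° + (180° − 48.5°) = 80.80° from the x-axis; with |LQ| = 17.0, Q = L + 17.0·(cos 80.80°, sin 80.80°) = (23.94, -9.142). The perpendicularity gives QF at right angles to LQ; with |QF| = 19.3 on the left of LQ, F = Q + 19.3·(-0.9871, 0.1599) = (4.885, -6.057). Then |EF| = |F − E| = 7.781.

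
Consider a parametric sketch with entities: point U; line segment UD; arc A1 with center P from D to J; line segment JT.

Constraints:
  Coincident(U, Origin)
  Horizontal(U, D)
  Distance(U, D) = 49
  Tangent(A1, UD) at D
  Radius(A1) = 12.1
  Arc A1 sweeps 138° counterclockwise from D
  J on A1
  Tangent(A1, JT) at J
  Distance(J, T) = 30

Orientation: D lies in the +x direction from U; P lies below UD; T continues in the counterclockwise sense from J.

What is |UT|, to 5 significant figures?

75.423

U is at the origin; U and D share the same y with |UD| = 49.0 and D on the +x side, so D = (49.000, 0.0000). The tangent condition forces PD to be normal to UD, so P = D + (0, -12.1) = (49.000, -12.100). On A1, D sits at bearing 90° from P; a 138° counterclockwise sweep puts J at bearing 228°, so J = P + 12.1·(cos 228°, sin 228°) = (40.904, -21.092). Tangency of A1 to JT means the radius PJ is perpendicular to JT, so JT runs along (−sin 228°, cos 228°); with |JT| = 30.0, T = (63.198, -41.166). Then |UT| = |T − U| = 75.423.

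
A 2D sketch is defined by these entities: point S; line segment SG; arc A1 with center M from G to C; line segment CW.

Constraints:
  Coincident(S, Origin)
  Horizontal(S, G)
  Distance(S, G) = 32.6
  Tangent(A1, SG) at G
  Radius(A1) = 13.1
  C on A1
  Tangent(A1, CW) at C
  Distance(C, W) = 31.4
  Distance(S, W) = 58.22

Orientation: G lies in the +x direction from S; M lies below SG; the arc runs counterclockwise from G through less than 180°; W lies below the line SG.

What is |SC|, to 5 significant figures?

27.962

Checks: S = (0.00, 0.00) ✓; |MC| = 13.10 ✓; ∠(MC, CW) = 90.00° ✓; |CW| = 31.40 ✓; |SW| = 58.22 ✓.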